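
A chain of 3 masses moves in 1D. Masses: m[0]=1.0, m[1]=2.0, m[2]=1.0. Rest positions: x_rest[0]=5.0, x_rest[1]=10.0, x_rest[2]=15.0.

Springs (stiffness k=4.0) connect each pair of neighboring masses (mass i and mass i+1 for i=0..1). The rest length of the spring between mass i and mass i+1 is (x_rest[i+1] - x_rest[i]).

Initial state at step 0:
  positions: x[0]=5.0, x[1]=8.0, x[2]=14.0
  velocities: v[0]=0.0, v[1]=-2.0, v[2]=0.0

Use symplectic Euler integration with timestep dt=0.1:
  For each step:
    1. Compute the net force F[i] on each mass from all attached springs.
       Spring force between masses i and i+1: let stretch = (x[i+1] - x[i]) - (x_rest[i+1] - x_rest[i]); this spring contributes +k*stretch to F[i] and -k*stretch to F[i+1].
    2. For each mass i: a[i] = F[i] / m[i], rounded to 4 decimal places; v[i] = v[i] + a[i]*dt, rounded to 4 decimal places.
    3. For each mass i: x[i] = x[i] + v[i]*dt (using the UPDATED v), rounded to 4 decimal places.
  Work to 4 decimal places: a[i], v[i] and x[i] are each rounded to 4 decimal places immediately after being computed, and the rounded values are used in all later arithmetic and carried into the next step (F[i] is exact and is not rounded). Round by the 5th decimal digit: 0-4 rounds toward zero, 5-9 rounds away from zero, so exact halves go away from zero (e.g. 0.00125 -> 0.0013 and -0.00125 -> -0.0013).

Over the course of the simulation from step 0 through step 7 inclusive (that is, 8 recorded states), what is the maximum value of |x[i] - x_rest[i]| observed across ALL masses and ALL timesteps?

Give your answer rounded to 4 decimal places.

Step 0: x=[5.0000 8.0000 14.0000] v=[0.0000 -2.0000 0.0000]
Step 1: x=[4.9200 7.8600 13.9600] v=[-0.8000 -1.4000 -0.4000]
Step 2: x=[4.7576 7.7832 13.8760] v=[-1.6240 -0.7680 -0.8400]
Step 3: x=[4.5162 7.7677 13.7483] v=[-2.4138 -0.1546 -1.2771]
Step 4: x=[4.2049 7.8068 13.5814] v=[-3.1132 0.3912 -1.6693]
Step 5: x=[3.8377 7.8894 13.3835] v=[-3.6724 0.8257 -1.9791]
Step 6: x=[3.4325 8.0008 13.1658] v=[-4.0517 1.1142 -2.1767]
Step 7: x=[3.0101 8.1242 12.9415] v=[-4.2244 1.2335 -2.2427]
Max displacement = 2.2323

Answer: 2.2323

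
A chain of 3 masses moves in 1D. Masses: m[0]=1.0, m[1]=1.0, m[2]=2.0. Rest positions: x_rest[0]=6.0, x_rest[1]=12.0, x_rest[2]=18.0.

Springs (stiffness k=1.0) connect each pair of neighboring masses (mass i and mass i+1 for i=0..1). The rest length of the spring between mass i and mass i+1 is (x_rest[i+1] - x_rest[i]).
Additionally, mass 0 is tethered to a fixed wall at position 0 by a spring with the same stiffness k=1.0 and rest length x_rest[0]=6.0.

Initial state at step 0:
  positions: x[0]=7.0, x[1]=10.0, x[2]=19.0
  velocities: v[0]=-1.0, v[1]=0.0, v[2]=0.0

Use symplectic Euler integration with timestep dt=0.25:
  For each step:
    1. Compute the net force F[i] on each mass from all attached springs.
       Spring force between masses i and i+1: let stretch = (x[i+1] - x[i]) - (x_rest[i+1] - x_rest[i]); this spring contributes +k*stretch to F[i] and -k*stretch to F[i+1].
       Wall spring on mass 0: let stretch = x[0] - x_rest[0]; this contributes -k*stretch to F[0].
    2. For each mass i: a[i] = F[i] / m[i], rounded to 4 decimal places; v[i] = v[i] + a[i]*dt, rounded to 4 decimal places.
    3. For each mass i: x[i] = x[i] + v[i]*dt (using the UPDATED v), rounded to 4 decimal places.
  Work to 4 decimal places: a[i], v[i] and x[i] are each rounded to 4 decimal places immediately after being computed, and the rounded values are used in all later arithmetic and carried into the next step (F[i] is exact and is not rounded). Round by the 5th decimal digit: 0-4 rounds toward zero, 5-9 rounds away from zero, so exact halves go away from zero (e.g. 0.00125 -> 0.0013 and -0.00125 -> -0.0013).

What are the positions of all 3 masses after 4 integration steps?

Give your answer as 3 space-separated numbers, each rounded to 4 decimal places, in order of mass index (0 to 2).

Answer: 4.5288 12.6787 18.2619

Derivation:
Step 0: x=[7.0000 10.0000 19.0000] v=[-1.0000 0.0000 0.0000]
Step 1: x=[6.5000 10.3750 18.9063] v=[-2.0000 1.5000 -0.3750]
Step 2: x=[5.8359 11.0410 18.7335] v=[-2.6563 2.6641 -0.6914]
Step 3: x=[5.1324 11.8625 18.5078] v=[-2.8140 3.2860 -0.9030]
Step 4: x=[4.5288 12.6787 18.2619] v=[-2.4146 3.2648 -0.9837]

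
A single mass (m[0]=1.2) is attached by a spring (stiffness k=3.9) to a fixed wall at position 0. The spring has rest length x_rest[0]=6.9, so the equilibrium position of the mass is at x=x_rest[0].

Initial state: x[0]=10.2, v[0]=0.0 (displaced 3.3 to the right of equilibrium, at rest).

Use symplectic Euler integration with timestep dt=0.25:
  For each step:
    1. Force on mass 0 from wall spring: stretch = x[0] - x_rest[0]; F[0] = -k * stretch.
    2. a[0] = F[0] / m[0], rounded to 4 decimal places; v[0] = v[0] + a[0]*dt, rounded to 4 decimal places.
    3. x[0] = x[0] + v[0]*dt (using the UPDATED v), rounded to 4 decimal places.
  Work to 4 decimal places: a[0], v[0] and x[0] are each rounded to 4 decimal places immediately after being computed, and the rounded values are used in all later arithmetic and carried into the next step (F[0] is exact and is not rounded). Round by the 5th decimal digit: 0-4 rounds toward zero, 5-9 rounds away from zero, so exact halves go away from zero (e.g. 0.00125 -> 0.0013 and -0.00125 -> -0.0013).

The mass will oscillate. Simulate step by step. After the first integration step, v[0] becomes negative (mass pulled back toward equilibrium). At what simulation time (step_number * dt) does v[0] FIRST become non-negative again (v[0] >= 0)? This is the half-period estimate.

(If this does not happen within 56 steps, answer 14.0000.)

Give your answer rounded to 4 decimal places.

Answer: 1.7500

Derivation:
Step 0: x=[10.2000] v=[0.0000]
Step 1: x=[9.5297] v=[-2.6813]
Step 2: x=[8.3252] v=[-4.8179]
Step 3: x=[6.8312] v=[-5.9759]
Step 4: x=[5.3512] v=[-5.9200]
Step 5: x=[4.1858] v=[-4.6616]
Step 6: x=[3.5717] v=[-2.4563]
Step 7: x=[3.6337] v=[0.2480]
First v>=0 after going negative at step 7, time=1.7500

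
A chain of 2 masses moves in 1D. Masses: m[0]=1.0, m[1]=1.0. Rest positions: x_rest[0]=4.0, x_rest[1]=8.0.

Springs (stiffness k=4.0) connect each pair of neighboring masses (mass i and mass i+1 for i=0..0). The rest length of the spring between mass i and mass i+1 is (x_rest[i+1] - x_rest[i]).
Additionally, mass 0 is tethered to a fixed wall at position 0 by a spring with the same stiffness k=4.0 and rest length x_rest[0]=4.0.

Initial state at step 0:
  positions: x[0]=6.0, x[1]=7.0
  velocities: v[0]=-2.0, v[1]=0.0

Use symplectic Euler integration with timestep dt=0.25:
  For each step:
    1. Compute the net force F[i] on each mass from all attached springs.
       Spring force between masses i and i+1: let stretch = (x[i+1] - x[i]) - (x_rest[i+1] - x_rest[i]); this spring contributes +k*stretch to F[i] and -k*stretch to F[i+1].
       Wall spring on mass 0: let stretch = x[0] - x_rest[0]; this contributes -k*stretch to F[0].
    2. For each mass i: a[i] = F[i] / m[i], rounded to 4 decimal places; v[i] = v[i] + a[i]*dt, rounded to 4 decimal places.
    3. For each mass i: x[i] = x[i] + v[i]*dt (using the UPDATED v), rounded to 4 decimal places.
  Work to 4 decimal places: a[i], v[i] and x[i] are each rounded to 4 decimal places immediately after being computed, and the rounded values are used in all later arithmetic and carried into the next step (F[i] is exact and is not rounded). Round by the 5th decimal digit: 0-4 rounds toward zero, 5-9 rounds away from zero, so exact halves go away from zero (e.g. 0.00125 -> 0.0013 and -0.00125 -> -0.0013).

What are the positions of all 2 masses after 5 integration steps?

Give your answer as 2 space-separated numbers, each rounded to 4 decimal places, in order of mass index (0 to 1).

Answer: 3.6788 7.1544

Derivation:
Step 0: x=[6.0000 7.0000] v=[-2.0000 0.0000]
Step 1: x=[4.2500 7.7500] v=[-7.0000 3.0000]
Step 2: x=[2.3125 8.6250] v=[-7.7500 3.5000]
Step 3: x=[1.3750 8.9219] v=[-3.7500 1.1875]
Step 4: x=[1.9805 8.3321] v=[2.4219 -2.3594]
Step 5: x=[3.6788 7.1544] v=[6.7930 -4.7110]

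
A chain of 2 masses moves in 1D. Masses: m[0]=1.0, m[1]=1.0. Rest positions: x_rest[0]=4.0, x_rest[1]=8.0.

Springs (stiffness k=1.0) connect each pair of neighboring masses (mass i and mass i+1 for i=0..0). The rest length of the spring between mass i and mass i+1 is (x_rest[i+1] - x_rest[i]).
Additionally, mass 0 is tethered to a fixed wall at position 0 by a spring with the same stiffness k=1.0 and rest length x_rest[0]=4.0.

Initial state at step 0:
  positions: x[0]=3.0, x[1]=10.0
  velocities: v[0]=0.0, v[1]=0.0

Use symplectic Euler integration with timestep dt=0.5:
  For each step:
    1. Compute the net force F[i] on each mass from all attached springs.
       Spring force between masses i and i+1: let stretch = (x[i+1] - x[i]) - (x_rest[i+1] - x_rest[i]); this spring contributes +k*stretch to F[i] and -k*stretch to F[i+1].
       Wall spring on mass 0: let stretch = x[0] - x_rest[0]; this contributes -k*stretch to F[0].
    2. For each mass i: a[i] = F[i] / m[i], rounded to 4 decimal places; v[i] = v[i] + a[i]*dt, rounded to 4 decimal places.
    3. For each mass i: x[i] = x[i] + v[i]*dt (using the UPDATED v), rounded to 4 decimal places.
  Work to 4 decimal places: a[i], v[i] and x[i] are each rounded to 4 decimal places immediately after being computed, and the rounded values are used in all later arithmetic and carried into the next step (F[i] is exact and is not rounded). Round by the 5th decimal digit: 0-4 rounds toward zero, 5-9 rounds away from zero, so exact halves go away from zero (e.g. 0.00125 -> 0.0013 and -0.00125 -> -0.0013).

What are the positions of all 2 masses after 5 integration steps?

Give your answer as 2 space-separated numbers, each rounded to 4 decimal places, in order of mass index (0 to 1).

Step 0: x=[3.0000 10.0000] v=[0.0000 0.0000]
Step 1: x=[4.0000 9.2500] v=[2.0000 -1.5000]
Step 2: x=[5.3125 8.1875] v=[2.6250 -2.1250]
Step 3: x=[6.0157 7.4063] v=[1.4063 -1.5625]
Step 4: x=[5.5626 7.2774] v=[-0.9063 -0.2578]
Step 5: x=[4.1475 7.7198] v=[-2.8302 0.8848]

Answer: 4.1475 7.7198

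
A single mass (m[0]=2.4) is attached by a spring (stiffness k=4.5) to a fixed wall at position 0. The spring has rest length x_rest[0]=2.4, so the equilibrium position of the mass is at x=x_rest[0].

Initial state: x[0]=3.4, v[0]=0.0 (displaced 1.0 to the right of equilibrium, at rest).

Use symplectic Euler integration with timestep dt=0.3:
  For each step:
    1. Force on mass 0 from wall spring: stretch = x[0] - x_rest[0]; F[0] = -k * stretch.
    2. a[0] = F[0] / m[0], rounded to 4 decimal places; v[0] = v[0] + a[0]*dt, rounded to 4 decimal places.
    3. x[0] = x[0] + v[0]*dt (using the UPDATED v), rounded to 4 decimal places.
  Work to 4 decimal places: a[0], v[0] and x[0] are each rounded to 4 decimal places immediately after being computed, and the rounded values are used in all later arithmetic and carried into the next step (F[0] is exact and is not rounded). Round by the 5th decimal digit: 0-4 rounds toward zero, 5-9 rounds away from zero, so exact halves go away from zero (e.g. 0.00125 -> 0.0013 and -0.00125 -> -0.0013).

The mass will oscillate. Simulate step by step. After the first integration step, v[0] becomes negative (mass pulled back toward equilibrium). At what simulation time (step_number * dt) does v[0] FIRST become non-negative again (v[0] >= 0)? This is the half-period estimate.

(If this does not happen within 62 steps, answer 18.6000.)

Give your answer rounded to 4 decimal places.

Answer: 2.4000

Derivation:
Step 0: x=[3.4000] v=[0.0000]
Step 1: x=[3.2313] v=[-0.5625]
Step 2: x=[2.9223] v=[-1.0301]
Step 3: x=[2.5251] v=[-1.3239]
Step 4: x=[2.1068] v=[-1.3943]
Step 5: x=[1.7380] v=[-1.2294]
Step 6: x=[1.4809] v=[-0.8570]
Step 7: x=[1.3789] v=[-0.3400]
Step 8: x=[1.4492] v=[0.2344]
First v>=0 after going negative at step 8, time=2.4000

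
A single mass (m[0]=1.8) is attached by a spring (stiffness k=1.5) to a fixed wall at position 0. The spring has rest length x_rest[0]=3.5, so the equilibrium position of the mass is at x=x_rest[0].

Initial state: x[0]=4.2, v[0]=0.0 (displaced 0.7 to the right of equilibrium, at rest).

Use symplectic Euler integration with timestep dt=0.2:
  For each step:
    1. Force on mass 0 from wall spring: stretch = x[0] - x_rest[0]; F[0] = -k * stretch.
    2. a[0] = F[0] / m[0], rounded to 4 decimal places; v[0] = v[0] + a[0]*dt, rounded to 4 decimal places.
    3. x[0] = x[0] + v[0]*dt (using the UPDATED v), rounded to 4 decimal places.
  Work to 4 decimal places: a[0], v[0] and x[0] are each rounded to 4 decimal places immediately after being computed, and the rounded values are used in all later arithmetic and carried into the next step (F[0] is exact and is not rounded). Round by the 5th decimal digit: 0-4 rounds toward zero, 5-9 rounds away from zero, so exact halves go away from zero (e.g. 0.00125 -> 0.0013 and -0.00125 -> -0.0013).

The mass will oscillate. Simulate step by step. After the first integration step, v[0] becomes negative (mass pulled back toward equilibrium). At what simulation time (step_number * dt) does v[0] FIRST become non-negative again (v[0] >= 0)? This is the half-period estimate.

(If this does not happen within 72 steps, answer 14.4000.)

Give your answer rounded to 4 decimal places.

Answer: 3.6000

Derivation:
Step 0: x=[4.2000] v=[0.0000]
Step 1: x=[4.1767] v=[-0.1167]
Step 2: x=[4.1308] v=[-0.2295]
Step 3: x=[4.0639] v=[-0.3346]
Step 4: x=[3.9782] v=[-0.4286]
Step 5: x=[3.8765] v=[-0.5083]
Step 6: x=[3.7623] v=[-0.5711]
Step 7: x=[3.6393] v=[-0.6148]
Step 8: x=[3.5117] v=[-0.6380]
Step 9: x=[3.3837] v=[-0.6400]
Step 10: x=[3.2596] v=[-0.6206]
Step 11: x=[3.1435] v=[-0.5805]
Step 12: x=[3.0393] v=[-0.5211]
Step 13: x=[2.9504] v=[-0.4443]
Step 14: x=[2.8799] v=[-0.3527]
Step 15: x=[2.8300] v=[-0.2493]
Step 16: x=[2.8025] v=[-0.1376]
Step 17: x=[2.7982] v=[-0.0213]
Step 18: x=[2.8173] v=[0.0957]
First v>=0 after going negative at step 18, time=3.6000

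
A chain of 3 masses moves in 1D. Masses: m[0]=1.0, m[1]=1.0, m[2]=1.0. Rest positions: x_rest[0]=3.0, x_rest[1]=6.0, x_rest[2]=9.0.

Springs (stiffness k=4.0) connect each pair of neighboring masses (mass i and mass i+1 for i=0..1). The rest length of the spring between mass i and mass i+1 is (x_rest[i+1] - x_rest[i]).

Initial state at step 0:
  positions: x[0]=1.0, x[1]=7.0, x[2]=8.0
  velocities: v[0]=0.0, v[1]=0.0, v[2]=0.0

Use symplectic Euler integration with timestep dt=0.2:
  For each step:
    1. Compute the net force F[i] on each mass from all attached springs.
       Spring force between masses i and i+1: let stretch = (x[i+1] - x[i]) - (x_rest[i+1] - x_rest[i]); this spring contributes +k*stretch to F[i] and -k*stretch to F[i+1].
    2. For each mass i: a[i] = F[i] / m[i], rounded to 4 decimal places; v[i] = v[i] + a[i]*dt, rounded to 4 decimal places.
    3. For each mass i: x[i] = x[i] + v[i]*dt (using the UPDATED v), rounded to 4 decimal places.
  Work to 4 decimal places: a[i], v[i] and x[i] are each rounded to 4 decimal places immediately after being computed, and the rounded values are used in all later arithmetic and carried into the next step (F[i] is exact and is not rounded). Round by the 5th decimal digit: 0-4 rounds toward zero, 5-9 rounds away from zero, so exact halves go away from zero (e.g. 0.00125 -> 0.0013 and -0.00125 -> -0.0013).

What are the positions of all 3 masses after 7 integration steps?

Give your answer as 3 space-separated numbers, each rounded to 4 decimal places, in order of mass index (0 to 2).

Answer: 2.3429 6.3274 7.3298

Derivation:
Step 0: x=[1.0000 7.0000 8.0000] v=[0.0000 0.0000 0.0000]
Step 1: x=[1.4800 6.2000 8.3200] v=[2.4000 -4.0000 1.6000]
Step 2: x=[2.2352 4.9840 8.7808] v=[3.7760 -6.0800 2.3040]
Step 3: x=[2.9502 3.9357 9.1141] v=[3.5750 -5.2416 1.6666]
Step 4: x=[3.3429 3.5582 9.0989] v=[1.9634 -1.8873 -0.0761]
Step 5: x=[3.2900 4.0328 8.6772] v=[-0.2644 2.3730 -2.1087]
Step 6: x=[2.8760 5.1317 7.9924] v=[-2.0702 5.4943 -3.4242]
Step 7: x=[2.3429 6.3274 7.3298] v=[-2.6656 5.9783 -3.3128]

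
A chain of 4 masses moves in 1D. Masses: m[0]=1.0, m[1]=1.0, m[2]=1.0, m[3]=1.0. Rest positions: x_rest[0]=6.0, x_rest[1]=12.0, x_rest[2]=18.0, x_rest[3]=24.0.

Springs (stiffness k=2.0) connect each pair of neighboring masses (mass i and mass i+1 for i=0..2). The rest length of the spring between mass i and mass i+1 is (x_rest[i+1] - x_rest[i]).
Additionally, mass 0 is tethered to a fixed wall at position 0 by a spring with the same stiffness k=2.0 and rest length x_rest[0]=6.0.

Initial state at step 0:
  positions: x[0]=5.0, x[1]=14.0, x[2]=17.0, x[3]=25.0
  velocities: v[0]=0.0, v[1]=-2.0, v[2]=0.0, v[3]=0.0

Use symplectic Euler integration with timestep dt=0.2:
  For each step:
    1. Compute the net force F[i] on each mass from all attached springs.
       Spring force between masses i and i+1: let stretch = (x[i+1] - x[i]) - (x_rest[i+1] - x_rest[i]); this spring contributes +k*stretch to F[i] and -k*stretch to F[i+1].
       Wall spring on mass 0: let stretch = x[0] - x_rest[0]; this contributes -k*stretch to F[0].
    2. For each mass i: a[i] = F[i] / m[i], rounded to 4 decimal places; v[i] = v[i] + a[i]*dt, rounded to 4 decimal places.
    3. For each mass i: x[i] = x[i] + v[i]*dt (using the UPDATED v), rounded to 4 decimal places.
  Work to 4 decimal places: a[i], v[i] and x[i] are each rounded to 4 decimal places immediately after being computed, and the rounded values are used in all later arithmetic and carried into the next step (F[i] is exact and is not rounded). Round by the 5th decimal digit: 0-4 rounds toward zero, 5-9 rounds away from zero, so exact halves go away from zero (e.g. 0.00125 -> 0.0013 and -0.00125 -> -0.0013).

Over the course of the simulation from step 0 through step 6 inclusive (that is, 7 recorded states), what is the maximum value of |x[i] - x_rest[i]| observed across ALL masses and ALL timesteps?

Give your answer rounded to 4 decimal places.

Answer: 2.4745

Derivation:
Step 0: x=[5.0000 14.0000 17.0000 25.0000] v=[0.0000 -2.0000 0.0000 0.0000]
Step 1: x=[5.3200 13.1200 17.4000 24.8400] v=[1.6000 -4.4000 2.0000 -0.8000]
Step 2: x=[5.8384 11.9584 18.0528 24.5648] v=[2.5920 -5.8080 3.2640 -1.3760]
Step 3: x=[6.3793 10.7948 18.7390 24.2486] v=[2.7046 -5.8182 3.4310 -1.5808]
Step 4: x=[6.7631 9.9135 19.2304 23.9717] v=[1.9191 -4.4067 2.4572 -1.3846]
Step 5: x=[6.8579 9.5255 19.3558 23.7955] v=[0.4740 -1.9401 0.6270 -0.8811]
Step 6: x=[6.6175 9.7105 19.0500 23.7441] v=[-1.2021 0.9250 -1.5292 -0.2570]
Max displacement = 2.4745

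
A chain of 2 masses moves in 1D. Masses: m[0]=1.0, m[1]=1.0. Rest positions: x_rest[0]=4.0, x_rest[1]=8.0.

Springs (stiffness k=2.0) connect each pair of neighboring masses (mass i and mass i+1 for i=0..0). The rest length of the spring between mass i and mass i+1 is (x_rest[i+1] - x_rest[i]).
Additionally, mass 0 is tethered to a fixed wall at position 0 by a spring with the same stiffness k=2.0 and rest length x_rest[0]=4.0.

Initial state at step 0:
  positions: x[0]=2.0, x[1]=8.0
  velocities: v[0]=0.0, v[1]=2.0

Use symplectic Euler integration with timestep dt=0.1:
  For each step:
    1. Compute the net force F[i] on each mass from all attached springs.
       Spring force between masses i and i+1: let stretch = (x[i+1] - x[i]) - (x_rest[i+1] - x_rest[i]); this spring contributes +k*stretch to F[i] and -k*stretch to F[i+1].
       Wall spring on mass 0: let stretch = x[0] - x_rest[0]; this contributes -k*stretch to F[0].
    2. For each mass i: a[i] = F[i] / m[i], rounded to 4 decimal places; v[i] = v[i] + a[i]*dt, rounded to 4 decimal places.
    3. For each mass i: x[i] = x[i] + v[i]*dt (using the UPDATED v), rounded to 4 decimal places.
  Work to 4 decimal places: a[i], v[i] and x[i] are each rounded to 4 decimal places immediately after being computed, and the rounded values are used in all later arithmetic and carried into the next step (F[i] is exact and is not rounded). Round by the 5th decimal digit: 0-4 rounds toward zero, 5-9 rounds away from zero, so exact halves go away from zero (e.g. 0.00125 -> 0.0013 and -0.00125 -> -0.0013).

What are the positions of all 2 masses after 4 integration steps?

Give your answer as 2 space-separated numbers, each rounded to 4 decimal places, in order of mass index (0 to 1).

Step 0: x=[2.0000 8.0000] v=[0.0000 2.0000]
Step 1: x=[2.0800 8.1600] v=[0.8000 1.6000]
Step 2: x=[2.2400 8.2784] v=[1.6000 1.1840]
Step 3: x=[2.4760 8.3560] v=[2.3597 0.7763]
Step 4: x=[2.7801 8.3960] v=[3.0405 0.4003]

Answer: 2.7801 8.3960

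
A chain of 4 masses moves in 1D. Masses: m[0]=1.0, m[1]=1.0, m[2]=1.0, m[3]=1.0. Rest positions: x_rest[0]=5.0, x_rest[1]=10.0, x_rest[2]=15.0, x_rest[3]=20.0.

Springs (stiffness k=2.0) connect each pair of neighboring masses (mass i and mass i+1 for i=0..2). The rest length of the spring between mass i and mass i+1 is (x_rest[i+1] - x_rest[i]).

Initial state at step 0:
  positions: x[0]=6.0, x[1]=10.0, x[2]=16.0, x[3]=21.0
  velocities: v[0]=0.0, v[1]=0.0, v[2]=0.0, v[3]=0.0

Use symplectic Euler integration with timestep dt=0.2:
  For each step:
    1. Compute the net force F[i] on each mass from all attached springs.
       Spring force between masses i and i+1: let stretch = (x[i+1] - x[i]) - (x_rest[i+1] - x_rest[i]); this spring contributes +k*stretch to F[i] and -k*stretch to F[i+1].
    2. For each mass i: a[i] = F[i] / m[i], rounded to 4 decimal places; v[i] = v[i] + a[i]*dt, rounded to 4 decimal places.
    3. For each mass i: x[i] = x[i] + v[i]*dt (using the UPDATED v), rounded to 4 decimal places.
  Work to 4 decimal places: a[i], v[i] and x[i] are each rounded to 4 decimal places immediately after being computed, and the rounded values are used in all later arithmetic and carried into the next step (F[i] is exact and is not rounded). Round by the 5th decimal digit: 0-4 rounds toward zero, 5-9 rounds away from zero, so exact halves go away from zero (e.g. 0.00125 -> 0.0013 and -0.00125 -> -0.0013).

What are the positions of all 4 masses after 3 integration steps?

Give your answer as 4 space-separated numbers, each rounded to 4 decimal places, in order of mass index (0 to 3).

Answer: 5.6114 10.7777 15.6403 20.9706

Derivation:
Step 0: x=[6.0000 10.0000 16.0000 21.0000] v=[0.0000 0.0000 0.0000 0.0000]
Step 1: x=[5.9200 10.1600 15.9200 21.0000] v=[-0.4000 0.8000 -0.4000 0.0000]
Step 2: x=[5.7792 10.4416 15.7856 20.9936] v=[-0.7040 1.4080 -0.6720 -0.0320]
Step 3: x=[5.6114 10.7777 15.6403 20.9706] v=[-0.8390 1.6806 -0.7264 -0.1152]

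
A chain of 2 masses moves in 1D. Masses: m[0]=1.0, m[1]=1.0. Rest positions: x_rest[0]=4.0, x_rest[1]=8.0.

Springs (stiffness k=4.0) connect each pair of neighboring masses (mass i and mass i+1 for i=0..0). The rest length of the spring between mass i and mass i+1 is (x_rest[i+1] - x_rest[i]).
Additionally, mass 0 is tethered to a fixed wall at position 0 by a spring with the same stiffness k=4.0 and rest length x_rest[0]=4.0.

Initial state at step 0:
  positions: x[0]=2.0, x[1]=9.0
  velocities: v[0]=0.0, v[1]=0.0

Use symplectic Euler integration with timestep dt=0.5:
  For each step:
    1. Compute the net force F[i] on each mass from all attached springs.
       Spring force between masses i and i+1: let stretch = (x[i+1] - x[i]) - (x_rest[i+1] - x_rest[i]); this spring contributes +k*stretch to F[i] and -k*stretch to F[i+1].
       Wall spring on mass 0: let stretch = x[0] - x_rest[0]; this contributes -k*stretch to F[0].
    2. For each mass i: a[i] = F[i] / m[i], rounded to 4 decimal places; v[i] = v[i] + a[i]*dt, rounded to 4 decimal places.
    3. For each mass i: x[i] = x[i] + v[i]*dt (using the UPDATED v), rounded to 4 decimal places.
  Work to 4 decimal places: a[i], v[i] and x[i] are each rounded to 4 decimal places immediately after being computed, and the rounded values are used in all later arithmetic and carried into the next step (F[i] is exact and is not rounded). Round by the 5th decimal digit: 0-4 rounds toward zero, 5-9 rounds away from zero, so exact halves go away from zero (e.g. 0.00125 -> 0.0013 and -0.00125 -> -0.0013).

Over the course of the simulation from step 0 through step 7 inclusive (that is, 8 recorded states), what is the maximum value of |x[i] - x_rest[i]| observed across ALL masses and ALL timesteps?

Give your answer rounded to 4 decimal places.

Step 0: x=[2.0000 9.0000] v=[0.0000 0.0000]
Step 1: x=[7.0000 6.0000] v=[10.0000 -6.0000]
Step 2: x=[4.0000 8.0000] v=[-6.0000 4.0000]
Step 3: x=[1.0000 10.0000] v=[-6.0000 4.0000]
Step 4: x=[6.0000 7.0000] v=[10.0000 -6.0000]
Step 5: x=[6.0000 7.0000] v=[0.0000 0.0000]
Step 6: x=[1.0000 10.0000] v=[-10.0000 6.0000]
Step 7: x=[4.0000 8.0000] v=[6.0000 -4.0000]
Max displacement = 3.0000

Answer: 3.0000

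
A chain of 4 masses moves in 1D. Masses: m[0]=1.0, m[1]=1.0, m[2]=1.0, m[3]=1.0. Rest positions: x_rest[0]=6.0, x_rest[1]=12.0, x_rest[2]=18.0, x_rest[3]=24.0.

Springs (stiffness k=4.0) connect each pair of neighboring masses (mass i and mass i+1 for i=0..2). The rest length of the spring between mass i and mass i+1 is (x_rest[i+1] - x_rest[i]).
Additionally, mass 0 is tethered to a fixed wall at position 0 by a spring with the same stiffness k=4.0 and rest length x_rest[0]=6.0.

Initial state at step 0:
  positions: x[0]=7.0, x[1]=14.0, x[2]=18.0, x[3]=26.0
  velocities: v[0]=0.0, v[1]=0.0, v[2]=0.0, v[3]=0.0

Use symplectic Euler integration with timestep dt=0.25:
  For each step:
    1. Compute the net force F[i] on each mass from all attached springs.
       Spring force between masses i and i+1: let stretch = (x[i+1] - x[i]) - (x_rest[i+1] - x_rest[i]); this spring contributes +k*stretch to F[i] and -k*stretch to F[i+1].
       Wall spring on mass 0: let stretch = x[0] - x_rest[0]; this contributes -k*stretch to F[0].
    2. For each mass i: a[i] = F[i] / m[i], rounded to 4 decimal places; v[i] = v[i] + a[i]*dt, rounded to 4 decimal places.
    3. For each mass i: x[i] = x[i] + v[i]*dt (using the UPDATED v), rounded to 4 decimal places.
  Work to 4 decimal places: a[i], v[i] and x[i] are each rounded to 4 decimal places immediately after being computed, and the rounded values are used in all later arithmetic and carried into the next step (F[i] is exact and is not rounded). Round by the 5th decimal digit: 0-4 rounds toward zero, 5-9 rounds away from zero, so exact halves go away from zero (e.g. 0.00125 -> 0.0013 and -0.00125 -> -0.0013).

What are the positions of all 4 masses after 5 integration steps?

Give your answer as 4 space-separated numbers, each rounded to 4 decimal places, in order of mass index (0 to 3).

Answer: 5.3067 12.9893 18.5088 25.2618

Derivation:
Step 0: x=[7.0000 14.0000 18.0000 26.0000] v=[0.0000 0.0000 0.0000 0.0000]
Step 1: x=[7.0000 13.2500 19.0000 25.5000] v=[0.0000 -3.0000 4.0000 -2.0000]
Step 2: x=[6.8125 12.3750 20.1875 24.8750] v=[-0.7500 -3.5000 4.7500 -2.5000]
Step 3: x=[6.3125 12.0625 20.5938 24.5781] v=[-2.0000 -1.2500 1.6250 -1.1875]
Step 4: x=[5.6719 12.4453 19.8633 24.7852] v=[-2.5625 1.5313 -2.9220 0.8282]
Step 5: x=[5.3067 12.9893 18.5088 25.2618] v=[-1.4610 2.1759 -5.4181 1.9063]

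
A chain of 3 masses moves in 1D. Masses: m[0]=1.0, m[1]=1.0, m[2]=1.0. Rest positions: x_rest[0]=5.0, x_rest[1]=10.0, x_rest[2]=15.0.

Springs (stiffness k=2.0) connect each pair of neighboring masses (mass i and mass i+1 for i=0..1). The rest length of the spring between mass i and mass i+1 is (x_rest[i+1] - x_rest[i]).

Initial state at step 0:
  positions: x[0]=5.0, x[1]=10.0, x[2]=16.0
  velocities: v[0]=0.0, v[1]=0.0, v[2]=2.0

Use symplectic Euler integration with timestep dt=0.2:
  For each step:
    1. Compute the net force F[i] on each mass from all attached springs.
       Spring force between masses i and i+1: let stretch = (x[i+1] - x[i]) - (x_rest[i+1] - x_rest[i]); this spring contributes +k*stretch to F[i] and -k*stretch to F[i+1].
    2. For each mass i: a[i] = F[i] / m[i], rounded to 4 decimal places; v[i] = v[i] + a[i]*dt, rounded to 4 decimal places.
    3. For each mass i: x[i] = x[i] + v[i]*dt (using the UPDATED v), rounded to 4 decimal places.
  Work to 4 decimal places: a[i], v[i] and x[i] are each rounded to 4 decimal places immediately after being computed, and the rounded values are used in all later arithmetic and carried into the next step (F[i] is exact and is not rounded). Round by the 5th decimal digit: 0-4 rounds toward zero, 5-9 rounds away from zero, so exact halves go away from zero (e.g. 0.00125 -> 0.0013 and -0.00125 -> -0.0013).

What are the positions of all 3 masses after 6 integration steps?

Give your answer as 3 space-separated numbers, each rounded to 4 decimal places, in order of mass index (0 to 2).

Step 0: x=[5.0000 10.0000 16.0000] v=[0.0000 0.0000 2.0000]
Step 1: x=[5.0000 10.0800 16.3200] v=[0.0000 0.4000 1.6000]
Step 2: x=[5.0064 10.2528 16.5408] v=[0.0320 0.8640 1.1040]
Step 3: x=[5.0325 10.5089 16.6586] v=[0.1306 1.2806 0.5888]
Step 4: x=[5.0967 10.8189 16.6844] v=[0.3212 1.5499 0.1289]
Step 5: x=[5.2187 11.1403 16.6409] v=[0.6101 1.6072 -0.2173]
Step 6: x=[5.4144 11.4281 16.5574] v=[0.9787 1.4388 -0.4175]

Answer: 5.4144 11.4281 16.5574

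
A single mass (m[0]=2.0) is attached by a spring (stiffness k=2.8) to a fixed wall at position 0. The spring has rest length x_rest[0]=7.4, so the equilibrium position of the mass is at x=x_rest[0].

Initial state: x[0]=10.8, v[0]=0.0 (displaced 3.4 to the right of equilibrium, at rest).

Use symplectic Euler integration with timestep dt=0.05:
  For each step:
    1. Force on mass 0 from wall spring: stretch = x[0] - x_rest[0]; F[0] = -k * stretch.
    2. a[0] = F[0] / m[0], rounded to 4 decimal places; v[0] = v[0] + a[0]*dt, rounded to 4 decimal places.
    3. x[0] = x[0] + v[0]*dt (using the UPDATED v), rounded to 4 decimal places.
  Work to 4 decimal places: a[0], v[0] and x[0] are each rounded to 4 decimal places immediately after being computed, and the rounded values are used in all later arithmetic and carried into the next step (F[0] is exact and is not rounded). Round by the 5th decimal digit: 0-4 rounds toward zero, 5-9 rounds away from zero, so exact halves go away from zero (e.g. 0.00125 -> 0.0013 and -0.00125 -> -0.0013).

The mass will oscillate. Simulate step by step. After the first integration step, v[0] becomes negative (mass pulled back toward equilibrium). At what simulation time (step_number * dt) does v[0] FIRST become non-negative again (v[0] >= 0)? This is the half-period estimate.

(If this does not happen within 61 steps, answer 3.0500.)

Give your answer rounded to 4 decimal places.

Step 0: x=[10.8000] v=[0.0000]
Step 1: x=[10.7881] v=[-0.2380]
Step 2: x=[10.7643] v=[-0.4752]
Step 3: x=[10.7288] v=[-0.7107]
Step 4: x=[10.6816] v=[-0.9437]
Step 5: x=[10.6229] v=[-1.1734]
Step 6: x=[10.5530] v=[-1.3990]
Step 7: x=[10.4720] v=[-1.6197]
Step 8: x=[10.3803] v=[-1.8347]
Step 9: x=[10.2781] v=[-2.0433]
Step 10: x=[10.1659] v=[-2.2448]
Step 11: x=[10.0440] v=[-2.4384]
Step 12: x=[9.9128] v=[-2.6235]
Step 13: x=[9.7728] v=[-2.7994]
Step 14: x=[9.6245] v=[-2.9655]
Step 15: x=[9.4684] v=[-3.1212]
Step 16: x=[9.3051] v=[-3.2660]
Step 17: x=[9.1351] v=[-3.3994]
Step 18: x=[8.9591] v=[-3.5209]
Step 19: x=[8.7776] v=[-3.6300]
Step 20: x=[8.5913] v=[-3.7264]
Step 21: x=[8.4008] v=[-3.8098]
Step 22: x=[8.2068] v=[-3.8799]
Step 23: x=[8.0100] v=[-3.9364]
Step 24: x=[7.8110] v=[-3.9791]
Step 25: x=[7.6106] v=[-4.0079]
Step 26: x=[7.4095] v=[-4.0226]
Step 27: x=[7.2083] v=[-4.0233]
Step 28: x=[7.0078] v=[-4.0099]
Step 29: x=[6.8087] v=[-3.9824]
Step 30: x=[6.6117] v=[-3.9410]
Step 31: x=[6.4174] v=[-3.8858]
Step 32: x=[6.2266] v=[-3.8170]
Step 33: x=[6.0399] v=[-3.7349]
Step 34: x=[5.8579] v=[-3.6397]
Step 35: x=[5.6813] v=[-3.5318]
Step 36: x=[5.5107] v=[-3.4115]
Step 37: x=[5.3467] v=[-3.2793]
Step 38: x=[5.1899] v=[-3.1356]
Step 39: x=[5.0409] v=[-2.9809]
Step 40: x=[4.9001] v=[-2.8158]
Step 41: x=[4.7681] v=[-2.6408]
Step 42: x=[4.6453] v=[-2.4566]
Step 43: x=[4.5321] v=[-2.2638]
Step 44: x=[4.4290] v=[-2.0630]
Step 45: x=[4.3363] v=[-1.8550]
Step 46: x=[4.2543] v=[-1.6405]
Step 47: x=[4.1833] v=[-1.4203]
Step 48: x=[4.1235] v=[-1.1951]
Step 49: x=[4.0752] v=[-0.9657]
Step 50: x=[4.0386] v=[-0.7330]
Step 51: x=[4.0137] v=[-0.4977]
Step 52: x=[4.0007] v=[-0.2607]
Step 53: x=[3.9996] v=[-0.0228]
Step 54: x=[4.0104] v=[0.2152]
First v>=0 after going negative at step 54, time=2.7000

Answer: 2.7000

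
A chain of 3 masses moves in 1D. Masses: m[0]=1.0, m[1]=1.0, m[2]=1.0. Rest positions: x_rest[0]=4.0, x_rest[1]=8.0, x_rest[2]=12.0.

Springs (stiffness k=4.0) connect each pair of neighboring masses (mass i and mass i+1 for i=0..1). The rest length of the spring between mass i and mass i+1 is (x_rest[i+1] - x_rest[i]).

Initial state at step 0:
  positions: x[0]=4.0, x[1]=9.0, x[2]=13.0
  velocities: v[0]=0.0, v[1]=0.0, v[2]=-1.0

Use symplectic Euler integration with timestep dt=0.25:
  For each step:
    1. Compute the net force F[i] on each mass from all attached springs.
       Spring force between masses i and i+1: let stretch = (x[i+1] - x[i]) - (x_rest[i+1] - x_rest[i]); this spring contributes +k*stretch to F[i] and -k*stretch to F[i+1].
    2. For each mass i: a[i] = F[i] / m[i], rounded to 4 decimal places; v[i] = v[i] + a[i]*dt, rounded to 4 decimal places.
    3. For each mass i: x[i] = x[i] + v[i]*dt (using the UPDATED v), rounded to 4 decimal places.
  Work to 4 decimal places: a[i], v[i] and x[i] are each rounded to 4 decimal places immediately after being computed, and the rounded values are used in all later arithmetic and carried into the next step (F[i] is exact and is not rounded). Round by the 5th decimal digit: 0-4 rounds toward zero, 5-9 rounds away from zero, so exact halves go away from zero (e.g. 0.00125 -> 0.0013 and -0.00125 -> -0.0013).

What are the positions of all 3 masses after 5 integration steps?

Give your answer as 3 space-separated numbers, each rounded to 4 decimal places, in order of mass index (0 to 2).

Answer: 4.8946 8.2246 11.6309

Derivation:
Step 0: x=[4.0000 9.0000 13.0000] v=[0.0000 0.0000 -1.0000]
Step 1: x=[4.2500 8.7500 12.7500] v=[1.0000 -1.0000 -1.0000]
Step 2: x=[4.6250 8.3750 12.5000] v=[1.5000 -1.5000 -1.0000]
Step 3: x=[4.9375 8.0938 12.2188] v=[1.2500 -1.1250 -1.1250]
Step 4: x=[5.0391 8.0547 11.9063] v=[0.4063 -0.1563 -1.2500]
Step 5: x=[4.8946 8.2246 11.6309] v=[-0.5781 0.6797 -1.1016]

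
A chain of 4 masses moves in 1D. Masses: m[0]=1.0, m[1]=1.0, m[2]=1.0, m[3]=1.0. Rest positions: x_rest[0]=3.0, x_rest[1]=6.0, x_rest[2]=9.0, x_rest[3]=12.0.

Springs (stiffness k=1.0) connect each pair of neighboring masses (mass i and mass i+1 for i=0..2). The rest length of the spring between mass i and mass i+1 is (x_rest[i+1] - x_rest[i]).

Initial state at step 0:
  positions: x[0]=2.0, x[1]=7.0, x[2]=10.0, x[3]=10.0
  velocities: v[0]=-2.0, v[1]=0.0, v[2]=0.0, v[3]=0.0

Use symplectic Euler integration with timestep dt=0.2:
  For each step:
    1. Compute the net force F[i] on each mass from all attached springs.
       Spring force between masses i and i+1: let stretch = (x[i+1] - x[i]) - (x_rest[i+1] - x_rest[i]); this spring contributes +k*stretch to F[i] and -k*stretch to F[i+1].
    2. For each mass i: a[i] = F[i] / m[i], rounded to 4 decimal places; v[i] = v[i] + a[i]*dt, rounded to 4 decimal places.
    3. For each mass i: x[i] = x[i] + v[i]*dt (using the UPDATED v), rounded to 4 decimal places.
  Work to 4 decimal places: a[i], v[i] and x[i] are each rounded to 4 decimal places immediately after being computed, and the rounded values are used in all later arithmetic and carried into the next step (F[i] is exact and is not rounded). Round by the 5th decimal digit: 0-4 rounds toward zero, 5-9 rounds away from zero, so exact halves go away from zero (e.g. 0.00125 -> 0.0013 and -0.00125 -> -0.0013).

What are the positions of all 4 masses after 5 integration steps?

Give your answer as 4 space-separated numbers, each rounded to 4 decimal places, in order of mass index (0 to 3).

Step 0: x=[2.0000 7.0000 10.0000 10.0000] v=[-2.0000 0.0000 0.0000 0.0000]
Step 1: x=[1.6800 6.9200 9.8800 10.1200] v=[-1.6000 -0.4000 -0.6000 0.6000]
Step 2: x=[1.4496 6.7488 9.6512 10.3504] v=[-1.1520 -0.8560 -1.1440 1.1520]
Step 3: x=[1.3112 6.4817 9.3343 10.6728] v=[-0.6922 -1.3354 -1.5846 1.6122]
Step 4: x=[1.2596 6.1219 8.9568 11.0617] v=[-0.2581 -1.7990 -1.8874 1.9445]
Step 5: x=[1.2825 5.6810 8.5501 11.4864] v=[0.1144 -2.2045 -2.0334 2.1235]

Answer: 1.2825 5.6810 8.5501 11.4864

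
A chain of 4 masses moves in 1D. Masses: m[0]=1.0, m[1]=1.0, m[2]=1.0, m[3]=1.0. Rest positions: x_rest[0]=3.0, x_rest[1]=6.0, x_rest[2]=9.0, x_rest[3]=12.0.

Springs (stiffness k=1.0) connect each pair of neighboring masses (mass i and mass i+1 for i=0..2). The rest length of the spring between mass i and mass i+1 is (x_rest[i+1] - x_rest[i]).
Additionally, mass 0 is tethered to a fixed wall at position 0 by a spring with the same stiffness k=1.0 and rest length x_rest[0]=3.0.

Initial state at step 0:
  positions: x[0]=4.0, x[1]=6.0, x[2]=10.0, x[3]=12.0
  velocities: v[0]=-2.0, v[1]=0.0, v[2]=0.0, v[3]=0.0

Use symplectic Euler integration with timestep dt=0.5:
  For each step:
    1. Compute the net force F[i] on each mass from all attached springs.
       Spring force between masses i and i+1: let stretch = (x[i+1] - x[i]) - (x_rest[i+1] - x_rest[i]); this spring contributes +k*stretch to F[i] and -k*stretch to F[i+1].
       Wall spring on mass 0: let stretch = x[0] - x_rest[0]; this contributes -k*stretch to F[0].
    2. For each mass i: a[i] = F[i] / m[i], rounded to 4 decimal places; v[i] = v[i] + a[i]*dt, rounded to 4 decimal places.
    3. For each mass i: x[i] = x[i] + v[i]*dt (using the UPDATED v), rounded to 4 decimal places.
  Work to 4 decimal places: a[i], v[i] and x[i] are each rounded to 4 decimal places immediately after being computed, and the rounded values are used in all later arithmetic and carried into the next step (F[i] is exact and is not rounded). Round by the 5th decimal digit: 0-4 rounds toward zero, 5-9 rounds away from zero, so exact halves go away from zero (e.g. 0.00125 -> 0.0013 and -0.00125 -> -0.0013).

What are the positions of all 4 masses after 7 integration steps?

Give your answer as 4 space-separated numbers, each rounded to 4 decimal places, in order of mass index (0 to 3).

Answer: 3.3616 5.1974 8.1524 11.5853

Derivation:
Step 0: x=[4.0000 6.0000 10.0000 12.0000] v=[-2.0000 0.0000 0.0000 0.0000]
Step 1: x=[2.5000 6.5000 9.5000 12.2500] v=[-3.0000 1.0000 -1.0000 0.5000]
Step 2: x=[1.3750 6.7500 8.9375 12.5625] v=[-2.2500 0.5000 -1.1250 0.6250]
Step 3: x=[1.2500 6.2031 8.7344 12.7188] v=[-0.2500 -1.0938 -0.4063 0.3125]
Step 4: x=[2.0508 5.0508 8.8946 12.6290] v=[1.6016 -2.3047 0.3203 -0.1797]
Step 5: x=[3.0889 4.1094 9.0274 12.3556] v=[2.0762 -1.8828 0.2656 -0.5469]
Step 6: x=[3.6099 4.1424 8.7628 12.0001] v=[1.0420 0.0660 -0.5293 -0.7110]
Step 7: x=[3.3616 5.1974 8.1524 11.5853] v=[-0.4967 2.1100 -1.2209 -0.8297]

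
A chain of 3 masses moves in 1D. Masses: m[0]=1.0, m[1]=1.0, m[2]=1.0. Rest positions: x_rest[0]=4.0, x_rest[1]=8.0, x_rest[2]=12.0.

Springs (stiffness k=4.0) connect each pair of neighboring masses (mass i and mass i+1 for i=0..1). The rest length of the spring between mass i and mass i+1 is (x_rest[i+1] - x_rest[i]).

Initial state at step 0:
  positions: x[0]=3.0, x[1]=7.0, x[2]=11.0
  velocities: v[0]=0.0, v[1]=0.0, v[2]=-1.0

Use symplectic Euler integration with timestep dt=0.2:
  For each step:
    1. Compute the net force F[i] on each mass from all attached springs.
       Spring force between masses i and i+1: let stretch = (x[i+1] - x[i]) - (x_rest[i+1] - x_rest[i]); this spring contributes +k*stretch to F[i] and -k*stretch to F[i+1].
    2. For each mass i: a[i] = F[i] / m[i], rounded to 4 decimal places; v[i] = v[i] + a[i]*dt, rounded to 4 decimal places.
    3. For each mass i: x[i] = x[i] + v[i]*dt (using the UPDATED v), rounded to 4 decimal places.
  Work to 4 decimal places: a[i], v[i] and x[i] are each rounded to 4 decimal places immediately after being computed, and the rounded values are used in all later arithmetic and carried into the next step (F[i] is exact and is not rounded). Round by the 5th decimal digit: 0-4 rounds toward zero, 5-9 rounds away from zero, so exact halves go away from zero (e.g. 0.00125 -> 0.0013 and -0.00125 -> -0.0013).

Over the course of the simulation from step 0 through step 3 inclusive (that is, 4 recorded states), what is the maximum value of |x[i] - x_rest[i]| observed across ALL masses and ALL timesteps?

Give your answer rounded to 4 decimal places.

Answer: 1.4822

Derivation:
Step 0: x=[3.0000 7.0000 11.0000] v=[0.0000 0.0000 -1.0000]
Step 1: x=[3.0000 7.0000 10.8000] v=[0.0000 0.0000 -1.0000]
Step 2: x=[3.0000 6.9680 10.6320] v=[0.0000 -0.1600 -0.8400]
Step 3: x=[2.9949 6.8874 10.5178] v=[-0.0256 -0.4032 -0.5712]
Max displacement = 1.4822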